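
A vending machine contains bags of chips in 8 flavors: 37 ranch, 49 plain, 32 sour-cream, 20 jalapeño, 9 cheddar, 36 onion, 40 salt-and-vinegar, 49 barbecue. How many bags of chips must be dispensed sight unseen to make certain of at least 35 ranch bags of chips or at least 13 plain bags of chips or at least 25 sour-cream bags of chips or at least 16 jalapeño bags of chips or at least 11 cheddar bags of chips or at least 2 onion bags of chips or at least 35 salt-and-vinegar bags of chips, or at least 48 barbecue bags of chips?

177

Each of the 8 flavors has its own threshold; avoid all of them simultaneously.
The worst case stops just short of every target: 34 ranch, 12 plain, 24 sour-cream, 15 jalapeño, all 9 cheddar, 1 onion, 34 salt-and-vinegar, 47 barbecue — 34 + 12 + 24 + 15 + 9 + 1 + 34 + 47 = 176 bags of chips.
One more bag of chips must push some flavor to its target, so 176 + 1 = 177.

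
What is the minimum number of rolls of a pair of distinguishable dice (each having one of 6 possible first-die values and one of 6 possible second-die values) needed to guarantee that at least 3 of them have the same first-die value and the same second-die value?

73

There are 6 × 6 = 36 (first-die value, second-die value) combinations acting as pigeonholes.
With 36 × 2 = 72 rolls of a pair of distinguishable dice we could place exactly 2 in each, with no (first-die value, second-die value) pair reaching 3.
One more forces some (first-die value, second-die value) pair to hold 3, so 72 + 1 = 73.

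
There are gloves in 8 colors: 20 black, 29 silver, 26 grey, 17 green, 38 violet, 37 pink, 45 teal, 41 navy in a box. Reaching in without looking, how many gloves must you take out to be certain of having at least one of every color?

237

The hardest color to obtain is green: we could draw every other glove first — 253 − 17 = 236 gloves — without a single green one.
The next draw must be green, so 236 + 1 = 237.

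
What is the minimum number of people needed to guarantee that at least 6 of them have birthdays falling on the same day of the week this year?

36

There are 7 days of the week acting as pigeonholes.
With 7 × 5 = 35 people we could place exactly 5 in each, with no class reaching 6.
One more forces some class to hold 6, so 35 + 1 = 36.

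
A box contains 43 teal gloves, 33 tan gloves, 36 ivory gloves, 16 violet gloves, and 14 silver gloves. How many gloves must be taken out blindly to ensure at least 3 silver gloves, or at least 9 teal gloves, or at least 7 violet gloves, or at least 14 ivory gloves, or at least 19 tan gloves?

48

The worst case stops just short of every target: 8 teal, 18 tan, 13 ivory, 6 violet, 2 silver — 8 + 18 + 13 + 6 + 2 = 47 gloves.
One more glove must push some color to its target, so 47 + 1 = 48.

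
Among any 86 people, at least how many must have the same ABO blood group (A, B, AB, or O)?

The 86 people fall into 4 ABO blood groups.
If each of the 4 ABO blood groups held at most 21, the total would be at most 4 × 21 = 84 < 86, a contradiction.
So at least one holds ⌈86/4⌉ = 22.

22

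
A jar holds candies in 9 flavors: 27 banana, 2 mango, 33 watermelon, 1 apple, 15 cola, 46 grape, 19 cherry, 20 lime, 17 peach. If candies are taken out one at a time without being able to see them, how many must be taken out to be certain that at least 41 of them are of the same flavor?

175

Treat the 9 flavors as pigeonholes.
In the worst case we take at most 40 of each flavor, but all 27 banana, all 2 mango, all 33 watermelon, all 1 apple, all 15 cola, all 19 cherry, all 20 lime, and all 17 peach (fewer than 40), giving 27 + 2 + 33 + 1 + 15 + 40 + 19 + 20 + 17 = 174.
One more candy then forces some flavor to 41, so 174 + 1 = 175.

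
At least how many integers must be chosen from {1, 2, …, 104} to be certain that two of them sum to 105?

Partition {1, …, 104} into 52 pairs: {1,104}, {2,103}, …, {52,53}.
Choosing 52 integers — say the integers 1 through 52 — takes one from each pair and avoids the property.
Choosing 53 forces two into the same pair by pigeonhole, and those sum to 105. So 53.

53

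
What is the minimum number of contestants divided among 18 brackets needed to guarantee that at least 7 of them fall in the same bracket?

109

There are 18 brackets acting as pigeonholes.
With 18 × 6 = 108 contestants we could place exactly 6 in each, with no class reaching 7.
One more forces some class to hold 7, so 108 + 1 = 109.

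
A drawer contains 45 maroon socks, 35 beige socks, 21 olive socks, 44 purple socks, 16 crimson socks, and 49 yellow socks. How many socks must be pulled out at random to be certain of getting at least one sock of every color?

The hardest color to obtain is crimson: we could draw every other sock first — 210 − 16 = 194 socks — without a single crimson one.
The next draw must be crimson, so 194 + 1 = 195.

195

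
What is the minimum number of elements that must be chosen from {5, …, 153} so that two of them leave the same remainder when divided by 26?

27

Group the integers by remainder mod 26; there are 26 residue classes, each nonempty in this range.
Choosing one from each class (26 integers) avoids any shared remainder.
One more choice must repeat a class, so two differ by a multiple of 26. Hence 26 + 1 = 27.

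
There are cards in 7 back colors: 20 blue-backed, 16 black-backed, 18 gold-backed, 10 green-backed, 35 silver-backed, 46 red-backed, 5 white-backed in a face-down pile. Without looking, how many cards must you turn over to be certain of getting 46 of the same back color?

In the worst case we take at most 45 of each back color, but all 20 blue-backed, all 16 black-backed, all 18 gold-backed, all 10 green-backed, all 35 silver-backed, and all 5 white-backed (fewer than 45), giving 20 + 16 + 18 + 10 + 35 + 45 + 5 = 149.
One more card then forces some back color to 46, so 149 + 1 = 150.

150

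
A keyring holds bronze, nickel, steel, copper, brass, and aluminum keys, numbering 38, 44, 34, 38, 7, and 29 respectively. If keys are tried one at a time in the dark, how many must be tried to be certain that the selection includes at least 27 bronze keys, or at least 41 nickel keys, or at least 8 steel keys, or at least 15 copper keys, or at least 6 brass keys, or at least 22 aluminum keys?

The worst case stops just short of every target: 26 bronze, 40 nickel, 7 steel, 14 copper, 5 brass, 21 aluminum — 26 + 40 + 7 + 14 + 5 + 21 = 113 keys.
One more key must push some type to its target, so 113 + 1 = 114.

114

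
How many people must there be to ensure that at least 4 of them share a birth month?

There are 12 months of the year acting as pigeonholes.
With 12 × 3 = 36 people we could place exactly 3 in each, with no class reaching 4.
One more forces some class to hold 4, so 36 + 1 = 37.

37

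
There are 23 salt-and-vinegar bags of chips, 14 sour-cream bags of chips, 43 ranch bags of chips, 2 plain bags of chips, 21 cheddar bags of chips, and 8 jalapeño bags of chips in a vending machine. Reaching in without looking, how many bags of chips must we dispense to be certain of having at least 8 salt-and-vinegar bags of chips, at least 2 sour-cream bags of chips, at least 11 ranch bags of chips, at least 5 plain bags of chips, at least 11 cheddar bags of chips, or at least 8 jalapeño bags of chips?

38

Each of the 6 flavors has its own threshold; avoid all of them simultaneously.
The worst case stops just short of every target: 7 salt-and-vinegar, 1 sour-cream, 10 ranch, all 2 plain, 10 cheddar, 7 jalapeño — 7 + 1 + 10 + 2 + 10 + 7 = 37 bags of chips.
One more bag of chips must push some flavor to its target, so 37 + 1 = 38.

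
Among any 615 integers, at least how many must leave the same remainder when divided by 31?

20

The 615 integers fall into 31 residue classes modulo 31.
If each of the 31 residue classes modulo 31 held at most 19, the total would be at most 31 × 19 = 589 < 615, a contradiction.
So at least one holds ⌈615/31⌉ = 20.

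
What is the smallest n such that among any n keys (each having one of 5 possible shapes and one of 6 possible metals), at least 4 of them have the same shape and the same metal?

91

There are 5 × 6 = 30 (shape, metal) combinations acting as pigeonholes.
With 30 × 3 = 90 keys we could place exactly 3 in each, with no (shape, metal) pair reaching 4.
One more forces some (shape, metal) pair to hold 4, so 90 + 1 = 91.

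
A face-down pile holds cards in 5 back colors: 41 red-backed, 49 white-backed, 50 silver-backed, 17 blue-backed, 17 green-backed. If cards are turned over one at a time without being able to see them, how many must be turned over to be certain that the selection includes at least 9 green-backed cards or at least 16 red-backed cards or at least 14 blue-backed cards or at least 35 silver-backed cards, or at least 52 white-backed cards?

120

Each of the 5 back colors has its own threshold; avoid all of them simultaneously.
The worst case stops just short of every target: 15 red-backed, all 49 white-backed, 34 silver-backed, 13 blue-backed, 8 green-backed — 15 + 49 + 34 + 13 + 8 = 119 cards.
One more card must push some back color to its target, so 119 + 1 = 120.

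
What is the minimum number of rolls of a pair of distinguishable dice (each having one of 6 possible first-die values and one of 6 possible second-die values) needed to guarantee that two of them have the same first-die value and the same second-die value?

There are 6 × 6 = 36 (first-die value, second-die value) combinations acting as pigeonholes.
With 36 rolls of a pair of distinguishable dice we could place one in each, avoiding any repeat.
One more forces some (first-die value, second-die value) pair to hold 2, so 36 + 1 = 37.

37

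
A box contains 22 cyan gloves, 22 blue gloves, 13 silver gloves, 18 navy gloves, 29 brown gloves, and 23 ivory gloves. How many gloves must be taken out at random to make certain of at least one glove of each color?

The hardest color to obtain is silver: we could draw every other glove first — 127 − 13 = 114 gloves — without a single silver one.
The next draw must be silver, so 114 + 1 = 115.

115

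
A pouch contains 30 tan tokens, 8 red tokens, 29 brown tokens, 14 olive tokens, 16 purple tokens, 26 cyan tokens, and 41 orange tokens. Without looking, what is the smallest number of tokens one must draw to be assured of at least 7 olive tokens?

To avoid olive tokens as long as possible, exhaust the other 6 colors first.
The worst case draws every non-olive token first: 30 + 8 + 29 + 16 + 26 + 41 = 150.
The next 7 draws are then forced to be olive, giving 150 + 7 = 157.

157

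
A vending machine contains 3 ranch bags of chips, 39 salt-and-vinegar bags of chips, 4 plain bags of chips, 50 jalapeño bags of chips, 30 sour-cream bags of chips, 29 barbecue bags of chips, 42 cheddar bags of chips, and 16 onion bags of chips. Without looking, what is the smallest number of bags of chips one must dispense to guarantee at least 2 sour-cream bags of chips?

185

To avoid sour-cream bags of chips as long as possible, exhaust the other 7 flavors first.
The worst case draws every non-sour-cream bag of chips first: 3 + 39 + 4 + 50 + 29 + 42 + 16 = 183.
The next 2 draws are then forced to be sour-cream, giving 183 + 2 = 185.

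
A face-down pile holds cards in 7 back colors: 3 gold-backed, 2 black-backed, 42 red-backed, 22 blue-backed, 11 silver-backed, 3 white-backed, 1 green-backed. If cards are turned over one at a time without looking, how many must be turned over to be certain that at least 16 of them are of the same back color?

Treat the 7 back colors as pigeonholes.
In the worst case we take at most 15 of each back color, but all 3 gold-backed, all 2 black-backed, all 11 silver-backed, all 3 white-backed, and all 1 green-backed (fewer than 15), giving 3 + 2 + 15 + 15 + 11 + 3 + 1 = 50.
One more card then forces some back color to 16, so 50 + 1 = 51.

51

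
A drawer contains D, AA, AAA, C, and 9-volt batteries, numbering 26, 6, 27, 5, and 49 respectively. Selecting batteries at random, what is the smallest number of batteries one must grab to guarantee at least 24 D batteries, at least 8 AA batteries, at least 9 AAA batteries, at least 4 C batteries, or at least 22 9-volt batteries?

The worst case stops just short of every target: 23 D, all 6 AA, 8 AAA, 3 C, 21 9-volt — 23 + 6 + 8 + 3 + 21 = 61 batteries.
One more battery must push some type to its target, so 61 + 1 = 62.

62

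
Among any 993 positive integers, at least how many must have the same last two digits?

If each of the 100 possible two-digit endings held at most 9, the total would be at most 100 × 9 = 900 < 993, a contradiction.
So at least one holds ⌈993/100⌉ = 10.

10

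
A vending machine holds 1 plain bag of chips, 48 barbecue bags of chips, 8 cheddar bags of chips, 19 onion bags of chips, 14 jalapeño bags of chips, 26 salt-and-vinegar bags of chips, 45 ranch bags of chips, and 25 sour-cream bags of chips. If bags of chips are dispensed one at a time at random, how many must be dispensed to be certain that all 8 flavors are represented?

186

The hardest flavor to obtain is plain: we could draw every other bag of chips first — 186 − 1 = 185 bags of chips — without a single plain one.
The next draw must be plain, so 185 + 1 = 186.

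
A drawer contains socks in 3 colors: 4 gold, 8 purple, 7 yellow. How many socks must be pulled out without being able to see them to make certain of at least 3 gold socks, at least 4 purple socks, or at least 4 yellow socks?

The worst case stops just short of every target: 2 gold, 3 purple, 3 yellow — 2 + 3 + 3 = 8 socks.
One more sock must push some color to its target, so 8 + 1 = 9.

9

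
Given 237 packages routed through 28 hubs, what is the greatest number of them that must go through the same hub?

The 237 packages fall into 28 hubs.
If each of the 28 hubs held at most 8, the total would be at most 28 × 8 = 224 < 237, a contradiction.
So at least one holds ⌈237/28⌉ = 9.

9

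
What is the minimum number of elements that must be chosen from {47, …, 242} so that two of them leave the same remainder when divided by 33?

34

Group the integers by remainder mod 33; there are 33 residue classes, each nonempty in this range.
Choosing one from each class (33 integers) avoids any shared remainder.
One more choice must repeat a class, so two differ by a multiple of 33. Hence 33 + 1 = 34.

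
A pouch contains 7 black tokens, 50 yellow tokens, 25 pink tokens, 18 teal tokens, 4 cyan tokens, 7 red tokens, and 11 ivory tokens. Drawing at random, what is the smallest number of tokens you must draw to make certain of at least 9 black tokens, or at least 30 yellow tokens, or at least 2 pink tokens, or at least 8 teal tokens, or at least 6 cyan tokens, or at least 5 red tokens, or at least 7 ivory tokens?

The worst case stops just short of every target: all 7 black, 29 yellow, 1 pink, 7 teal, all 4 cyan, 4 red, 6 ivory — 7 + 29 + 1 + 7 + 4 + 4 + 6 = 58 tokens.
One more token must push some color to its target, so 58 + 1 = 59.

59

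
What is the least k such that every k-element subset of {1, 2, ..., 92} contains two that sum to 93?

47

Partition {1, …, 92} into 46 pairs: {1,92}, {2,91}, …, {46,47}.
Choosing 46 integers — say the integers 1 through 46 — takes one from each pair and avoids the property.
Choosing 47 forces two into the same pair by pigeonhole, and those sum to 93. So 47.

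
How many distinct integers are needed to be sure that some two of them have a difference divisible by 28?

Two integers differ by a multiple of 28 exactly when they share a remainder mod 28.
There are 28 residue classes mod 28, so 28 integers can all lie in distinct classes.
One more integer must repeat a residue, giving a difference divisible by 28. So n = 28 + 1 = 29.

29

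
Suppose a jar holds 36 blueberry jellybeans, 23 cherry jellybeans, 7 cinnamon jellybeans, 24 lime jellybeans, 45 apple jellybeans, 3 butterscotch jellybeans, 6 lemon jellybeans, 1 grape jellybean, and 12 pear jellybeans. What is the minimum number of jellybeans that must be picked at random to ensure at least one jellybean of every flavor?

157

The hardest flavor to obtain is grape: we could draw every other jellybean first — 157 − 1 = 156 jellybeans — without a single grape one.
The next draw must be grape, so 156 + 1 = 157.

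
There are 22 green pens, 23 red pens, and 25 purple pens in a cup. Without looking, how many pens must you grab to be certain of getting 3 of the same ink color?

7

Treat the 3 ink colors as pigeonholes.
The worst case takes 2 pens of each ink color without reaching 3 of any: 3 × 2 = 6.
The next pen must bring some ink color to 3, so 6 + 1 = 7.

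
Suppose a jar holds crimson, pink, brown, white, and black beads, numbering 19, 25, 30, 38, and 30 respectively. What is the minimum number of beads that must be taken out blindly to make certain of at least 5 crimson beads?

128

The worst case draws every non-crimson bead first: 25 + 30 + 38 + 30 = 123.
The next 5 draws are then forced to be crimson, giving 123 + 5 = 128.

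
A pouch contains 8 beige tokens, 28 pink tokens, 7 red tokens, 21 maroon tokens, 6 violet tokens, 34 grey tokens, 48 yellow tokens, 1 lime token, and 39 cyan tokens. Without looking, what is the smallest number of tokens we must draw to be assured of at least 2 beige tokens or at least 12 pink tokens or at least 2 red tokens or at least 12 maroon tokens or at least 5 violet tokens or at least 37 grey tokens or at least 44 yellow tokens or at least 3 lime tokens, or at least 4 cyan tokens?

The worst case stops just short of every target: 1 beige, 11 pink, 1 red, 11 maroon, 4 violet, all 34 grey, 43 yellow, all 1 lime, 3 cyan — 1 + 11 + 1 + 11 + 4 + 34 + 43 + 1 + 3 = 109 tokens.
One more token must push some color to its target, so 109 + 1 = 110.

110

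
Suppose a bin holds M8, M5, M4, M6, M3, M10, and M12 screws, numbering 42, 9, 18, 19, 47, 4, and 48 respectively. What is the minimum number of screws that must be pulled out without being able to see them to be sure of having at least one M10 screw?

184

The worst case draws every non-M10 screw first: 42 + 9 + 18 + 19 + 47 + 48 = 183.
The next draw is then forced to be M10, giving 183 + 1 = 184.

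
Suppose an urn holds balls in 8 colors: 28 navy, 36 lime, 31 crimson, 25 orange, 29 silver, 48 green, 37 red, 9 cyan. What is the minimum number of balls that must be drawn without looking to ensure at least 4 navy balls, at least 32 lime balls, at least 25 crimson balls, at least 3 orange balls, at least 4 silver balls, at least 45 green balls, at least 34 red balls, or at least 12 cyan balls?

The worst case stops just short of every target: 3 navy, 31 lime, 24 crimson, 2 orange, 3 silver, 44 green, 33 red, all 9 cyan — 3 + 31 + 24 + 2 + 3 + 44 + 33 + 9 = 149 balls.
One more ball must push some color to its target, so 149 + 1 = 150.

150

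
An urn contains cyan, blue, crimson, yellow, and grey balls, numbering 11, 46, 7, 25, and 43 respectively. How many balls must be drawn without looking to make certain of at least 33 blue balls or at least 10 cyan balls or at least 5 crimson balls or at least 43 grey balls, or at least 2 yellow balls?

The worst case stops just short of every target: 9 cyan, 32 blue, 4 crimson, 1 yellow, 42 grey — 9 + 32 + 4 + 1 + 42 = 88 balls.
One more ball must push some color to its target, so 88 + 1 = 89.

89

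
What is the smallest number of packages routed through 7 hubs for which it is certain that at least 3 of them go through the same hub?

15

There are 7 hubs acting as pigeonholes.
With 7 × 2 = 14 packages we could place exactly 2 in each, with no class reaching 3.
One more forces some class to hold 3, so 14 + 1 = 15.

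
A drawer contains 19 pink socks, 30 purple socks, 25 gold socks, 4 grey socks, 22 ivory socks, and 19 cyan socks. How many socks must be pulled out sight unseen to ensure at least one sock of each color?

116

The hardest color to obtain is grey: we could draw every other sock first — 119 − 4 = 115 socks — without a single grey one.
The next draw must be grey, so 115 + 1 = 116.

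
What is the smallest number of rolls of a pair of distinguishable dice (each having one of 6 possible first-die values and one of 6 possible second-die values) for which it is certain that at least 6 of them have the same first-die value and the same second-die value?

181

There are 6 × 6 = 36 (first-die value, second-die value) combinations acting as pigeonholes.
With 36 × 5 = 180 rolls of a pair of distinguishable dice we could place exactly 5 in each, with no (first-die value, second-die value) pair reaching 6.
One more forces some (first-die value, second-die value) pair to hold 6, so 180 + 1 = 181.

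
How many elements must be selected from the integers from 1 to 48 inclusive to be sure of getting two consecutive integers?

25

Partition {1, …, 48} into 24 pairs: {1,2}, {3,4}, …, {47,48}.
Choosing 24 integers — say the 24 even numbers 2, 4, …, 48 — takes one from each pair and avoids the property.
Choosing 25 forces two into the same pair by pigeonhole, and those are consecutive. So 25.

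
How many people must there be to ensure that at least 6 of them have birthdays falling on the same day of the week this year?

36

There are 7 days of the week acting as pigeonholes.
With 7 × 5 = 35 people we could place exactly 5 in each, with no class reaching 6.
One more forces some class to hold 6, so 35 + 1 = 36.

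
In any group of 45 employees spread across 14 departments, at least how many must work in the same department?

4

If each of the 14 departments held at most 3, the total would be at most 14 × 3 = 42 < 45, a contradiction.
So at least one holds ⌈45/14⌉ = 4.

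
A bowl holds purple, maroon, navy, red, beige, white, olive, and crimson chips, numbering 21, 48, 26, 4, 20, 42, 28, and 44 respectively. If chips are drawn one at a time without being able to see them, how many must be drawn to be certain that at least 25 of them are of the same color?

In the worst case we take at most 24 of each color, but all 21 purple, all 4 red, and all 20 beige (fewer than 24), giving 21 + 24 + 24 + 4 + 20 + 24 + 24 + 24 = 165.
One more chip then forces some color to 25, so 165 + 1 = 166.

166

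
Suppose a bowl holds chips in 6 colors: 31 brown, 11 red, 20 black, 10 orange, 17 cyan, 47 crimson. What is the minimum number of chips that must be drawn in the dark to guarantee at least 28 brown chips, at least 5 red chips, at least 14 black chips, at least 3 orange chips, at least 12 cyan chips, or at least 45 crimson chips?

The worst case stops just short of every target: 27 brown, 4 red, 13 black, 2 orange, 11 cyan, 44 crimson — 27 + 4 + 13 + 2 + 11 + 44 = 101 chips.
One more chip must push some color to its target, so 101 + 1 = 102.

102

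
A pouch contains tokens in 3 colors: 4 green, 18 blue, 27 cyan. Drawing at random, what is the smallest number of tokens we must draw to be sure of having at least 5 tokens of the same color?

13

The worst case takes 4 tokens of each color without reaching 5 of any: 3 × 4 = 12.
The next token must bring some color to 5, so 12 + 1 = 13.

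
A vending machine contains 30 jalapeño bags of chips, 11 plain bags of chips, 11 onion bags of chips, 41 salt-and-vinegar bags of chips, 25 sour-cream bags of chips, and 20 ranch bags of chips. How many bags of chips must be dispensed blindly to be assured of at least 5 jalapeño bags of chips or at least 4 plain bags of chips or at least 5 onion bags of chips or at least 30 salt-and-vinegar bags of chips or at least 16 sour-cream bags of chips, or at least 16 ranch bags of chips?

71

The worst case stops just short of every target: 4 jalapeño, 3 plain, 4 onion, 29 salt-and-vinegar, 15 sour-cream, 15 ranch — 4 + 3 + 4 + 29 + 15 + 15 = 70 bags of chips.
One more bag of chips must push some flavor to its target, so 70 + 1 = 71.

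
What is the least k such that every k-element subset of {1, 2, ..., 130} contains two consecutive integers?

Partition {1, …, 130} into 65 pairs: {1,2}, {3,4}, …, {129,130}.
Choosing 65 integers — say the 65 even numbers 2, 4, …, 130 — takes one from each pair and avoids the property.
Choosing 66 forces two into the same pair by pigeonhole, and those are consecutive. So 66.

66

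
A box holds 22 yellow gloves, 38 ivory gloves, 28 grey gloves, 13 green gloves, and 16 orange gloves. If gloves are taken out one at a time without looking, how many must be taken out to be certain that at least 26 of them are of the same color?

102

In the worst case we take at most 25 of each color, but all 22 yellow, all 13 green, and all 16 orange (fewer than 25), giving 22 + 25 + 25 + 13 + 16 = 101.
One more glove then forces some color to 26, so 101 + 1 = 102.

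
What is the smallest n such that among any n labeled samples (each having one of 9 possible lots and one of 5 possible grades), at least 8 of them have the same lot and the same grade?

316

There are 9 × 5 = 45 (lot, grade) combinations acting as pigeonholes.
With 45 × 7 = 315 labeled samples we could place exactly 7 in each, with no (lot, grade) pair reaching 8.
One more forces some (lot, grade) pair to hold 8, so 315 + 1 = 316.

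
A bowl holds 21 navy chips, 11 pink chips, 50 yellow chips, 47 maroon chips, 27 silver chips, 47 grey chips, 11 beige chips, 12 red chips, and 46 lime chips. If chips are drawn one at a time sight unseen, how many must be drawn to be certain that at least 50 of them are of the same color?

272

In the worst case we take at most 49 of each color, but all 21 navy, all 11 pink, all 47 maroon, all 27 silver, all 47 grey, all 11 beige, all 12 red, and all 46 lime (fewer than 49), giving 21 + 11 + 49 + 47 + 27 + 47 + 11 + 12 + 46 = 271.
One more chip then forces some color to 50, so 271 + 1 = 272.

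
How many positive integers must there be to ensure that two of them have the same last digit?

11

There are 10 possible last digits acting as pigeonholes.
With 10 positive integers we could place one in each, avoiding any repeat.
One more forces some class to hold 2, so 10 + 1 = 11.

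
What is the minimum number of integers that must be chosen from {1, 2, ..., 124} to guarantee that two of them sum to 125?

Partition {1, …, 124} into 62 pairs: {1,124}, {2,123}, …, {62,63}.
Choosing 62 integers — say the integers 1 through 62 — takes one from each pair and avoids the property.
Choosing 63 forces two into the same pair by pigeonhole, and those sum to 125. So 63.

63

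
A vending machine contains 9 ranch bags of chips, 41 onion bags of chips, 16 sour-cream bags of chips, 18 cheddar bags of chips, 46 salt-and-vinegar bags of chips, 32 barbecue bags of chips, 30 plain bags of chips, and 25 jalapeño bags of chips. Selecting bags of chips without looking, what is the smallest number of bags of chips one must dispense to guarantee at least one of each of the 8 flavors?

209

The hardest flavor to obtain is ranch: we could draw every other bag of chips first — 217 − 9 = 208 bags of chips — without a single ranch one.
The next draw must be ranch, so 208 + 1 = 209.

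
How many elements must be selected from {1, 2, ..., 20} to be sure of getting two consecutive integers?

Partition {1, …, 20} into 10 pairs: {1,2}, {3,4}, …, {19,20}.
Choosing 10 integers — say the 10 even numbers 2, 4, …, 20 — takes one from each pair and avoids the property.
Choosing 11 forces two into the same pair by pigeonhole, and those are consecutive. So 11.

11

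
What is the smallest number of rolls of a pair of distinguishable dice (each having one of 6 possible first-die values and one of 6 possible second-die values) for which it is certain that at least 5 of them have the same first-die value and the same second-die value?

There are 6 × 6 = 36 (first-die value, second-die value) combinations acting as pigeonholes.
With 36 × 4 = 144 rolls of a pair of distinguishable dice we could place exactly 4 in each, with no (first-die value, second-die value) pair reaching 5.
One more forces some (first-die value, second-die value) pair to hold 5, so 144 + 1 = 145.

145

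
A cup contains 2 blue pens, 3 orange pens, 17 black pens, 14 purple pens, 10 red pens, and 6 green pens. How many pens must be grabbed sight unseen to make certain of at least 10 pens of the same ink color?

In the worst case we take at most 9 of each ink color, but all 2 blue, all 3 orange, and all 6 green (fewer than 9), giving 2 + 3 + 9 + 9 + 9 + 6 = 38.
One more pen then forces some ink color to 10, so 38 + 1 = 39.

39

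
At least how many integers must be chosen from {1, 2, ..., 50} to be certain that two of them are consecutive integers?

Partition {1, …, 50} into 25 pairs: {1,2}, {3,4}, …, {49,50}.
Choosing 25 integers — say the 25 even numbers 2, 4, …, 50 — takes one from each pair and avoids the property.
Choosing 26 forces two into the same pair by pigeonhole, and those are consecutive. So 26.

26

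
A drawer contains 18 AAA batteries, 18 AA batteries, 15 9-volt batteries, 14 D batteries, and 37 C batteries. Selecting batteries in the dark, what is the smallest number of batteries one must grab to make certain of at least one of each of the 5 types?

The hardest type to obtain is D: we could draw every other battery first — 102 − 14 = 88 batteries — without a single D one.
The next draw must be D, so 88 + 1 = 89.

89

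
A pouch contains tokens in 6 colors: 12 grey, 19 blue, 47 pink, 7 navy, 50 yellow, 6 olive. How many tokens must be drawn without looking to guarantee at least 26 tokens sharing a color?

In the worst case we take at most 25 of each color, but all 12 grey, all 19 blue, all 7 navy, and all 6 olive (fewer than 25), giving 12 + 19 + 25 + 7 + 25 + 6 = 94.
One more token then forces some color to 26, so 94 + 1 = 95.

95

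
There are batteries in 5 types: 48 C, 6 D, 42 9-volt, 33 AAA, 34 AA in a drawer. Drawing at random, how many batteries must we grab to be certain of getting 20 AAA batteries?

The worst case draws every non-AAA battery first: 48 + 6 + 42 + 34 = 130.
The next 20 draws are then forced to be AAA, giving 130 + 20 = 150.

150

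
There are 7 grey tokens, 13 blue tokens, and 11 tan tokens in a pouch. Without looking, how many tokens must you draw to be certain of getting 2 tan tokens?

22

The worst case draws every non-tan token first: 7 + 13 = 20.
The next 2 draws are then forced to be tan, giving 20 + 2 = 22.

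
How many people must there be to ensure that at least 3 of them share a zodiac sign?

There are 12 zodiac signs acting as pigeonholes.
With 12 × 2 = 24 people we could place exactly 2 in each, with no class reaching 3.
One more forces some class to hold 3, so 24 + 1 = 25.

25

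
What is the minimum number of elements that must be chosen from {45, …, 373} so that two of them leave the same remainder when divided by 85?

Use the pigeonhole principle on residue classes: group the integers by remainder mod 85; there are 85 residue classes, each nonempty in this range.
Choosing one from each class (85 integers) avoids any shared remainder.
One more choice must repeat a class, so two differ by a multiple of 85. Hence 85 + 1 = 86.

86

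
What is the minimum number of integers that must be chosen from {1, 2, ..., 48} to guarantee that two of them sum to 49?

Partition {1, …, 48} into 24 pairs: {1,48}, {2,47}, …, {24,25}.
Choosing 24 integers — say the integers 1 through 24 — takes one from each pair and avoids the property.
Choosing 25 forces two into the same pair by pigeonhole, and those sum to 49. So 25.

25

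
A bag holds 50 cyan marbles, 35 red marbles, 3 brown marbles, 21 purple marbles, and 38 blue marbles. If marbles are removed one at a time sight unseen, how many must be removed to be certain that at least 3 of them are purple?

The worst case draws every non-purple marble first: 50 + 35 + 3 + 38 = 126.
The next 3 draws are then forced to be purple, giving 126 + 3 = 129.

129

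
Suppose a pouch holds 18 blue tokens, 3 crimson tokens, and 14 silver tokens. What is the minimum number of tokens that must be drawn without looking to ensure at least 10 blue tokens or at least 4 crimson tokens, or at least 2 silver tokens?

14

The worst case stops just short of every target: 9 blue, 3 crimson, 1 silver — 9 + 3 + 1 = 13 tokens.
One more token must push some color to its target, so 13 + 1 = 14.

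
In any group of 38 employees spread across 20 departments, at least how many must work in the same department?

If each of the 20 departments held at most 1, the total would be at most 20 × 1 = 20 < 38, a contradiction.
So at least one holds ⌈38/20⌉ = 2.

2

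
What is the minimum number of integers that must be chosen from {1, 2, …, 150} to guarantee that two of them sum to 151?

76

Partition {1, …, 150} into 75 pairs: {1,150}, {2,149}, …, {75,76}.
Choosing 75 integers — say the integers 1 through 75 — takes one from each pair and avoids the property.
Choosing 76 forces two into the same pair by pigeonhole, and those sum to 151. So 76.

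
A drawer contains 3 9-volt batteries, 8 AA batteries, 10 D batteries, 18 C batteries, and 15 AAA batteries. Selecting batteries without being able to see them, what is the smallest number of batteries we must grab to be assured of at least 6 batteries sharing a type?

Treat the 5 types as pigeonholes.
In the worst case we take at most 5 of each type, but all 3 9-volt (fewer than 5), giving 3 + 5 + 5 + 5 + 5 = 23.
One more battery then forces some type to 6, so 23 + 1 = 24.

24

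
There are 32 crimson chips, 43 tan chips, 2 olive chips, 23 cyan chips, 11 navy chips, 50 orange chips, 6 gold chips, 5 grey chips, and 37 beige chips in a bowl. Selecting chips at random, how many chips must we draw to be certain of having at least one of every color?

208

The hardest color to obtain is olive: we could draw every other chip first — 209 − 2 = 207 chips — without a single olive one.
The next draw must be olive, so 207 + 1 = 208.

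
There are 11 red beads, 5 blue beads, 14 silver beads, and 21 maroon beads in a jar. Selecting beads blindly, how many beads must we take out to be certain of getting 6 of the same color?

21

The worst case takes 5 beads of each color without reaching 6 of any: 4 × 5 = 20.
The next bead must bring some color to 6, so 20 + 1 = 21.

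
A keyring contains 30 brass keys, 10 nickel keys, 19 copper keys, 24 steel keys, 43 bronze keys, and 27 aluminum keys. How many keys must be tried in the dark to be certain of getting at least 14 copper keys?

148

The worst case draws every non-copper key first: 30 + 10 + 24 + 43 + 27 = 134.
The next 14 draws are then forced to be copper, giving 134 + 14 = 148.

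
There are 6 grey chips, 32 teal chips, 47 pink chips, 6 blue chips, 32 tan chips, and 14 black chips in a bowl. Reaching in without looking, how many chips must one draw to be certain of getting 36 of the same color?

126

In the worst case we take at most 35 of each color, but all 6 grey, all 32 teal, all 6 blue, all 32 tan, and all 14 black (fewer than 35), giving 6 + 32 + 35 + 6 + 32 + 14 = 125.
One more chip then forces some color to 36, so 125 + 1 = 126.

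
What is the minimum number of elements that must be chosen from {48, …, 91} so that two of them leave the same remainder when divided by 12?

Group the integers by remainder mod 12; there are 12 residue classes, each nonempty in this range.
Choosing one from each class (12 integers) avoids any shared remainder.
One more choice must repeat a class, so two differ by a multiple of 12. Hence 12 + 1 = 13.

13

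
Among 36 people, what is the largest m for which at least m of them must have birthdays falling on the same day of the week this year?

6

There are 7 days of the week, which serve as the pigeonholes.
If each of the 7 days of the week held at most 5, the total would be at most 7 × 5 = 35 < 36, a contradiction.
So at least one holds ⌈36/7⌉ = 6.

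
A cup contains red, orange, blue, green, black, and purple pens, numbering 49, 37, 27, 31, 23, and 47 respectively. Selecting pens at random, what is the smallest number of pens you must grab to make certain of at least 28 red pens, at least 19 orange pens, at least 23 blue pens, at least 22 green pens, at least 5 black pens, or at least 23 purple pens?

The worst case stops just short of every target: 27 red, 18 orange, 22 blue, 21 green, 4 black, 22 purple — 27 + 18 + 22 + 21 + 4 + 22 = 114 pens.
One more pen must push some ink color to its target, so 114 + 1 = 115.

115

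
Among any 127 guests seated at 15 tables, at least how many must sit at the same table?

The 127 guests fall into 15 tables.
If each of the 15 tables held at most 8, the total would be at most 15 × 8 = 120 < 127, a contradiction.
So at least one holds ⌈127/15⌉ = 9.

9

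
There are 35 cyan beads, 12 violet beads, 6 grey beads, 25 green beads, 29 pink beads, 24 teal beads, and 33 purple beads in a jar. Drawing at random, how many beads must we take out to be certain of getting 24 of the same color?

134

Treat the 7 colors as pigeonholes.
In the worst case we take at most 23 of each color, but all 12 violet and all 6 grey (fewer than 23), giving 23 + 12 + 6 + 23 + 23 + 23 + 23 = 133.
One more bead then forces some color to 24, so 133 + 1 = 134.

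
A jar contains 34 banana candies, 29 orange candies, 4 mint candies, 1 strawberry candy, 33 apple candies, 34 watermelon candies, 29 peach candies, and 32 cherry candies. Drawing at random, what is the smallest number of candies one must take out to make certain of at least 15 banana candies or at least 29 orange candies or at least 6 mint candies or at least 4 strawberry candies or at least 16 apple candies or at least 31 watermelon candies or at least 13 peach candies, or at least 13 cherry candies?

The worst case stops just short of every target: 14 banana, 28 orange, all 4 mint, all 1 strawberry, 15 apple, 30 watermelon, 12 peach, 12 cherry — 14 + 28 + 4 + 1 + 15 + 30 + 12 + 12 = 116 candies.
One more candy must push some flavor to its target, so 116 + 1 = 117.

117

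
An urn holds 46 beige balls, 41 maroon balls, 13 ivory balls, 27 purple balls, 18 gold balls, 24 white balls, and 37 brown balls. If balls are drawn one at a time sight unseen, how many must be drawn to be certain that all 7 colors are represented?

194

The hardest color to obtain is ivory: we could draw every other ball first — 206 − 13 = 193 balls — without a single ivory one.
The next draw must be ivory, so 193 + 1 = 194.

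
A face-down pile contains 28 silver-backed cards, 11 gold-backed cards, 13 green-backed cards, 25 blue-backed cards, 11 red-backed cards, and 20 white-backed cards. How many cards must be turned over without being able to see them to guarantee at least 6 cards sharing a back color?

31

Treat the 6 back colors as pigeonholes.
The worst case takes 5 cards of each back color without reaching 6 of any: 6 × 5 = 30.
The next card must bring some back color to 6, so 30 + 1 = 31.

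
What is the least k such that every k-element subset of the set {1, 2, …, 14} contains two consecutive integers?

Partition {1, …, 14} into 7 pairs: {1,2}, {3,4}, …, {13,14}.
Choosing 7 integers — say the 7 even numbers 2, 4, …, 14 — takes one from each pair and avoids the property.
Choosing 8 forces two into the same pair by pigeonhole, and those are consecutive. So 8.

8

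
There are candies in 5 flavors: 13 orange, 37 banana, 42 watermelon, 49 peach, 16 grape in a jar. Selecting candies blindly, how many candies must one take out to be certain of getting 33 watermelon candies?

To avoid watermelon candies as long as possible, exhaust the other 4 flavors first.
The worst case draws every non-watermelon candy first: 13 + 37 + 49 + 16 = 115.
The next 33 draws are then forced to be watermelon, giving 115 + 33 = 148.

148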